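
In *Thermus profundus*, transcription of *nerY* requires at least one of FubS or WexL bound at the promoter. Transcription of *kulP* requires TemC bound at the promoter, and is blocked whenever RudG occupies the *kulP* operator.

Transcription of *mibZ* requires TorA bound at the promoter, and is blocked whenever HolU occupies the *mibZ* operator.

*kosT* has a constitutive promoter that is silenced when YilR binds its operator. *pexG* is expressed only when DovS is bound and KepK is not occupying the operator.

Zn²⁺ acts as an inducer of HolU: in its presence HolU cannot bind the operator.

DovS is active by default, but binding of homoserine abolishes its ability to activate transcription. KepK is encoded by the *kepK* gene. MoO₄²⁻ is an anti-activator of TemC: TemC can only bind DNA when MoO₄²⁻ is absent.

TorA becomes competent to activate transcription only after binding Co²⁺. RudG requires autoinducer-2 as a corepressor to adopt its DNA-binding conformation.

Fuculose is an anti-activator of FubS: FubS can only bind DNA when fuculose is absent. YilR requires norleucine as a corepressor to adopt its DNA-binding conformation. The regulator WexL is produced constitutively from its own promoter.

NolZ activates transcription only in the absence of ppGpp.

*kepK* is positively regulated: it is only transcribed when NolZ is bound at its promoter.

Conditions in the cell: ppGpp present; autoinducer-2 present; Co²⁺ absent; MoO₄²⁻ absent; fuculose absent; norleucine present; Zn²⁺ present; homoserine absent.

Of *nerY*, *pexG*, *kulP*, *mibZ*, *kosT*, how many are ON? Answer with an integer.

2

Fuculose is absent, so FubS is active.
WexL is produced constitutively and is active.
Activator FubS is present, so *nerY* is transcribed.
→ *nerY* is ON.
Homoserine is absent, so DovS is active.
ppGpp is present, so NolZ is inactive.
Required activator NolZ is absent, so *kepK* is not transcribed.
So KepK is not produced.
No repressor is bound and DovS is active, so *pexG* is transcribed.
→ *pexG* is ON.
Autoinducer-2 is present, so RudG is active.
MoO₄²⁻ is absent, so TemC is active.
With repressor RudG bound, *kulP* is not transcribed.
→ *kulP* is OFF.
Zn²⁺ is present, so HolU is inactive.
Co²⁺ is absent, so TorA is inactive.
Required activator TorA is absent, so *mibZ* is not transcribed.
→ *mibZ* is OFF.
Norleucine is present, so YilR is active.
With repressor YilR bound, *kosT* is not transcribed.
→ *kosT* is OFF.
2 of the 5 genes are transcribed.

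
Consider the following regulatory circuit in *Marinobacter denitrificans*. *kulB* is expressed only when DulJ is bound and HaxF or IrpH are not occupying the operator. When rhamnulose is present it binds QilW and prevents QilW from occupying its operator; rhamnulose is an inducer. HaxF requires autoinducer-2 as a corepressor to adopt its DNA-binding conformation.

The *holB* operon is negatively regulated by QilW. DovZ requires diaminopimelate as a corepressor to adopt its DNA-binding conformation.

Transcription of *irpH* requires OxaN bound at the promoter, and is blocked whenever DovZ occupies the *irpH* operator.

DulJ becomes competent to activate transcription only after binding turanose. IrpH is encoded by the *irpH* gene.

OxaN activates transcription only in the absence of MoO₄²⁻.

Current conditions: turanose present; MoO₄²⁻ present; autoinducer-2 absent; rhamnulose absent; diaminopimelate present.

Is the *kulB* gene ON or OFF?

Autoinducer-2 is absent, so HaxF is inactive.
Turanose is present, so DulJ is active.
Diaminopimelate is present, so DovZ is active.
MoO₄²⁻ is present, so OxaN is inactive.
With repressor DovZ bound, *irpH* is not transcribed.
So IrpH is not produced.
No repressor is bound and DulJ is active, so *kulB* is transcribed.

ON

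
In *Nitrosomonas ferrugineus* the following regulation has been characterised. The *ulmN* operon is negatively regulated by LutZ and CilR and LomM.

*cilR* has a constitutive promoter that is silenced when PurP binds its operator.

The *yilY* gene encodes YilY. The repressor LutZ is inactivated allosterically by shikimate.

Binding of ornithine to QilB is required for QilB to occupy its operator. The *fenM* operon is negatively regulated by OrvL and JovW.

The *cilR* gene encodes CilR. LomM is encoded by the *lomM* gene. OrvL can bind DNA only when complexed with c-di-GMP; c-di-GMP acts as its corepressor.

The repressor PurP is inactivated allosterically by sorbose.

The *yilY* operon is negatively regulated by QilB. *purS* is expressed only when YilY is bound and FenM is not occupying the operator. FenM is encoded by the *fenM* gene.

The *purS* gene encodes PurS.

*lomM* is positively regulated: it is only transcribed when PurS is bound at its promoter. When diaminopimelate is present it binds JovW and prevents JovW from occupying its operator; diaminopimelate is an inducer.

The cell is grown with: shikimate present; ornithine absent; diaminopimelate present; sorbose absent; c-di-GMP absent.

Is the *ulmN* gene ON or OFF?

ON

Shikimate is present, so LutZ is inactive.
Sorbose is absent, so PurP is active.
With repressor PurP bound, *cilR* is not transcribed.
So CilR is not produced.
c-di-GMP is absent, so OrvL is inactive.
Diaminopimelate is present, so JovW is inactive.
With no repressor bound, *fenM* is transcribed.
So FenM is produced and active.
Ornithine is absent, so QilB is inactive.
With no repressor bound, *yilY* is transcribed.
So YilY is produced and active.
With repressor FenM bound, *purS* is not transcribed.
So PurS is not produced.
Required activator PurS is absent, so *lomM* is not transcribed.
So LomM is not produced.
With no repressor bound, *ulmN* is transcribed.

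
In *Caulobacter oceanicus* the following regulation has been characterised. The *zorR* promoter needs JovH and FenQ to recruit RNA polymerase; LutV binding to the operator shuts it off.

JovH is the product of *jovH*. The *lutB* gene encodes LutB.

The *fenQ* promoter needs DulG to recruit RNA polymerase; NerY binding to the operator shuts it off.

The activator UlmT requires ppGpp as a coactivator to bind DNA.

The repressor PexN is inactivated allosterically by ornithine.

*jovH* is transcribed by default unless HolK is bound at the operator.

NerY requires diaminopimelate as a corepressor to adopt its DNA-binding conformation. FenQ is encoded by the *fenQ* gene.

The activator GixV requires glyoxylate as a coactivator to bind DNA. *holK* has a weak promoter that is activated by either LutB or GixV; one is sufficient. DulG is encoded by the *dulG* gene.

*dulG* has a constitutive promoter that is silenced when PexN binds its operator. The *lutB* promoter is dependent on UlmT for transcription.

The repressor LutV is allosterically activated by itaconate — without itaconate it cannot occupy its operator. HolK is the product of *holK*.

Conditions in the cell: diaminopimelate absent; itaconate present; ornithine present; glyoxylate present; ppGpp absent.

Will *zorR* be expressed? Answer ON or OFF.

OFF

ppGpp is absent, so UlmT is inactive.
Required activator UlmT is absent, so *lutB* is not transcribed.
So LutB is not produced.
Glyoxylate is present, so GixV is active.
Activator GixV is present, so *holK* is transcribed.
So HolK is produced and active.
With repressor HolK bound, *jovH* is not transcribed.
So JovH is not produced.
Ornithine is present, so PexN is inactive.
With no repressor bound, *dulG* is transcribed.
So DulG is produced and active.
Diaminopimelate is absent, so NerY is inactive.
No repressor is bound and DulG is active, so *fenQ* is transcribed.
So FenQ is produced and active.
Itaconate is present, so LutV is active.
With repressor LutV bound, *zorR* is not transcribed.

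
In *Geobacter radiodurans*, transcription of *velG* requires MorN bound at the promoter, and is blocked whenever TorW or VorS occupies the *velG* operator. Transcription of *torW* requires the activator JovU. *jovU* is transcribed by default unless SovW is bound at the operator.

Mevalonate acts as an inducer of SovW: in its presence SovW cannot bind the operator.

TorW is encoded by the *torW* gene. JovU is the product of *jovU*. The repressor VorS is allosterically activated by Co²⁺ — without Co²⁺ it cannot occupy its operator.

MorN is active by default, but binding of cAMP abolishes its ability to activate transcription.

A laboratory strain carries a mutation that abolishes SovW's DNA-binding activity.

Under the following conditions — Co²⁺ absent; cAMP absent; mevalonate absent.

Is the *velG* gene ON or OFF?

OFF

SovW is non-functional in this strain, so it has no effect.
With no repressor bound, *jovU* is transcribed.
So JovU is produced and active.
No repressor is bound and JovU is active, so *torW* is transcribed.
So TorW is produced and active.
cAMP is absent, so MorN is active.
Co²⁺ is absent, so VorS is inactive.
With repressor TorW bound, *velG* is not transcribed.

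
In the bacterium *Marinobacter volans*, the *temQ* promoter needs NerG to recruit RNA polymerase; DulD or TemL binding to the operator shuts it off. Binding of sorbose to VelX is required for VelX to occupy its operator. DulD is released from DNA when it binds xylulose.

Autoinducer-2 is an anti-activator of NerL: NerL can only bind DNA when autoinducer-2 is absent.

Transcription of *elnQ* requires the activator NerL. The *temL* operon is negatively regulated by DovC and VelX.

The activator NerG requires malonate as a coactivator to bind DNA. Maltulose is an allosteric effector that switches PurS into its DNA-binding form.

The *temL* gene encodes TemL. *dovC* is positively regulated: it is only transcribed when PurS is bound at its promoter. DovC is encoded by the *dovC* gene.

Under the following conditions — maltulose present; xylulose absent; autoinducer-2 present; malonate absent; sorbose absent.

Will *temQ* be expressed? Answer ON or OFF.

OFF

Xylulose is absent, so DulD is active.
Malonate is absent, so NerG is inactive.
Maltulose is present, so PurS is active.
No repressor is bound and PurS is active, so *dovC* is transcribed.
So DovC is produced and active.
Sorbose is absent, so VelX is inactive.
With repressor DovC bound, *temL* is not transcribed.
So TemL is not produced.
With repressor DulD bound, *temQ* is not transcribed.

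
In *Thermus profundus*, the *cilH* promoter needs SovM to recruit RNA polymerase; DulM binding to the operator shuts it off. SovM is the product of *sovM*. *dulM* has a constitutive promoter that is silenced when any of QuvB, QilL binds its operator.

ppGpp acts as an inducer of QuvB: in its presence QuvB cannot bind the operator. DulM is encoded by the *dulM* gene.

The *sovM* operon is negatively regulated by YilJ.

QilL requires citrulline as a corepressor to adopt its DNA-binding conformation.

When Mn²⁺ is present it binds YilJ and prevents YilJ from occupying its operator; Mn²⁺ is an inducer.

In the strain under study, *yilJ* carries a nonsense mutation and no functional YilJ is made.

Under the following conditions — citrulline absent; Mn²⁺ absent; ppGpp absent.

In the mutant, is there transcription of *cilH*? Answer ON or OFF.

ON

YilJ is non-functional in this strain, so it has no effect.
With no repressor bound, *sovM* is transcribed.
So SovM is produced and active.
ppGpp is absent, so QuvB is active.
Citrulline is absent, so QilL is inactive.
With repressor QuvB bound, *dulM* is not transcribed.
So DulM is not produced.
No repressor is bound and SovM is active, so *cilH* is transcribed.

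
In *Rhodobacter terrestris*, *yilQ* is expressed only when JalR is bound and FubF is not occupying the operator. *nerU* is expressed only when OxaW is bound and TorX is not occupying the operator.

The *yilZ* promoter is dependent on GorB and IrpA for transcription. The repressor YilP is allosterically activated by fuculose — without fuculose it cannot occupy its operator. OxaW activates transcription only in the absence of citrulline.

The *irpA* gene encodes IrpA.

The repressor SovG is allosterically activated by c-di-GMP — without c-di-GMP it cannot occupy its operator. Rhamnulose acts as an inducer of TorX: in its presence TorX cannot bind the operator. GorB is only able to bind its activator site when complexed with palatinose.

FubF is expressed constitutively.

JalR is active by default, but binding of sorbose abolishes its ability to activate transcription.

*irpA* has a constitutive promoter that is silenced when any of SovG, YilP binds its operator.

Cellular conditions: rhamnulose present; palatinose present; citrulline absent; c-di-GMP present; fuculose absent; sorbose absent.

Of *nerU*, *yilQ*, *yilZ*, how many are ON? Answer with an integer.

Citrulline is absent, so OxaW is active.
Rhamnulose is present, so TorX is inactive.
No repressor is bound and OxaW is active, so *nerU* is transcribed.
→ *nerU* is ON.
FubF is produced constitutively and is active.
Sorbose is absent, so JalR is active.
With repressor FubF bound, *yilQ* is not transcribed.
→ *yilQ* is OFF.
Palatinose is present, so GorB is active.
c-di-GMP is present, so SovG is active.
Fuculose is absent, so YilP is inactive.
With repressor SovG bound, *irpA* is not transcribed.
So IrpA is not produced.
Required activator IrpA is absent, so *yilZ* is not transcribed.
→ *yilZ* is OFF.
1 of the 3 genes is transcribed.

1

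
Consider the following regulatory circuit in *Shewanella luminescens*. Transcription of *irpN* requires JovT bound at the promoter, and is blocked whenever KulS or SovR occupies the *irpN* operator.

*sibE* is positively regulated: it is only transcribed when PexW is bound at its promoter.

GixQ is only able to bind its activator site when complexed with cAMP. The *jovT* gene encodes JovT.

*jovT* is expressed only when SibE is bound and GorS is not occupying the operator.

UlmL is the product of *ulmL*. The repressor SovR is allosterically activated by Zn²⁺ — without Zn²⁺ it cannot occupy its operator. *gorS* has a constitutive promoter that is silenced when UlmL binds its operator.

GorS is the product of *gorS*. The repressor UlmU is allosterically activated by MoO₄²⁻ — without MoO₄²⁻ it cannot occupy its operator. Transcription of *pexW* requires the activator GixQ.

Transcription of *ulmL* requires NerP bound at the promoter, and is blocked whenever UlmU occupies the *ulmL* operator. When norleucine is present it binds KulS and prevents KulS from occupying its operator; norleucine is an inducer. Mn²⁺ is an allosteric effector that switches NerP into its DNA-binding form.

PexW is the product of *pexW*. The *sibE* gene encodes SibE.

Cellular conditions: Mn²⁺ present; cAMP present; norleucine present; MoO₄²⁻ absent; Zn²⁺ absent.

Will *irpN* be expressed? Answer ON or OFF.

Norleucine is present, so KulS is inactive.
Zn²⁺ is absent, so SovR is inactive.
MoO₄²⁻ is absent, so UlmU is inactive.
Mn²⁺ is present, so NerP is active.
No repressor is bound and NerP is active, so *ulmL* is transcribed.
So UlmL is produced and active.
With repressor UlmL bound, *gorS* is not transcribed.
So GorS is not produced.
cAMP is present, so GixQ is active.
No repressor is bound and GixQ is active, so *pexW* is transcribed.
So PexW is produced and active.
No repressor is bound and PexW is active, so *sibE* is transcribed.
So SibE is produced and active.
No repressor is bound and SibE is active, so *jovT* is transcribed.
So JovT is produced and active.
No repressor is bound and JovT is active, so *irpN* is transcribed.

ON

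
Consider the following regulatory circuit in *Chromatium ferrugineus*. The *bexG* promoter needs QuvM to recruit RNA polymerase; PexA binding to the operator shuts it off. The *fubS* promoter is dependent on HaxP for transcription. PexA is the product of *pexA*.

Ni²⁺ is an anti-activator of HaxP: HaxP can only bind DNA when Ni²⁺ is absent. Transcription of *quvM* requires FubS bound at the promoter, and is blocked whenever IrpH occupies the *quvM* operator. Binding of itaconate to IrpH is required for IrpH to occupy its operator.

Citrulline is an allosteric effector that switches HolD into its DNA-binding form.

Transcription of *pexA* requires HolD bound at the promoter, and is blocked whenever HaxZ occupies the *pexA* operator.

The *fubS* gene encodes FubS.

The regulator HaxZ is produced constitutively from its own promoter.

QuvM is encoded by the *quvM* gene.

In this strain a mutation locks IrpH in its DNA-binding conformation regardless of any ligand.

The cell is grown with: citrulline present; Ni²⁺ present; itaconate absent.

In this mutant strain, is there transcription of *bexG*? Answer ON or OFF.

OFF

Ni²⁺ is present, so HaxP is inactive.
Required activator HaxP is absent, so *fubS* is not transcribed.
So FubS is not produced.
IrpH is constitutively active in this strain.
With repressor IrpH bound, *quvM* is not transcribed.
So QuvM is not produced.
Citrulline is present, so HolD is active.
HaxZ is produced constitutively and is active.
With repressor HaxZ bound, *pexA* is not transcribed.
So PexA is not produced.
Required activator QuvM is absent, so *bexG* is not transcribed.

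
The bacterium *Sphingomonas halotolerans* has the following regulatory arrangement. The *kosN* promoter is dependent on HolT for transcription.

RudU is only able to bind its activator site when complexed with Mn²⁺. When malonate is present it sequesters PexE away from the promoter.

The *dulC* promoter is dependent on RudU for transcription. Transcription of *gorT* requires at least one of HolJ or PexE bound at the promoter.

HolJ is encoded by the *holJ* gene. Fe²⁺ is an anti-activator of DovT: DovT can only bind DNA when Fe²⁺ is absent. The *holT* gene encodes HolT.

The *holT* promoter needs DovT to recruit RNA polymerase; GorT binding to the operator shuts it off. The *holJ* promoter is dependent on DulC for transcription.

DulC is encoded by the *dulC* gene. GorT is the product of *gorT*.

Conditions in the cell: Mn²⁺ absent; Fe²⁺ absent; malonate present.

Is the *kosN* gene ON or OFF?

Mn²⁺ is absent, so RudU is inactive.
Required activator RudU is absent, so *dulC* is not transcribed.
So DulC is not produced.
Required activator DulC is absent, so *holJ* is not transcribed.
So HolJ is not produced.
Malonate is present, so PexE is inactive.
No activator is available at the *gorT* promoter, so *gorT* is not transcribed.
So GorT is not produced.
Fe²⁺ is absent, so DovT is active.
No repressor is bound and DovT is active, so *holT* is transcribed.
So HolT is produced and active.
No repressor is bound and HolT is active, so *kosN* is transcribed.

ON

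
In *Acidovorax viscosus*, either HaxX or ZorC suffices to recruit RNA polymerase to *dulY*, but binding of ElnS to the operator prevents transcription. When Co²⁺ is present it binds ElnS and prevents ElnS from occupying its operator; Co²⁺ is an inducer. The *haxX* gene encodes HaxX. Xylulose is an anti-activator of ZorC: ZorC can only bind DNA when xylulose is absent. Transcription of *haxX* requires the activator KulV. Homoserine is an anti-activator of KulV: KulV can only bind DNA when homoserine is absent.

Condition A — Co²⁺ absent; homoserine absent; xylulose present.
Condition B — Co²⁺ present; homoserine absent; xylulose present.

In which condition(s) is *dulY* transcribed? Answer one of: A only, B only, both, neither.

Condition A:
Co²⁺ is absent, so ElnS is active.
Homoserine is absent, so KulV is active.
No repressor is bound and KulV is active, so *haxX* is transcribed.
So HaxX is produced and active.
Xylulose is present, so ZorC is inactive.
With repressor ElnS bound, *dulY* is not transcribed.
→ *dulY* is OFF in A.
Condition B:
Co²⁺ is present, so ElnS is inactive.
Homoserine is absent, so KulV is active.
No repressor is bound and KulV is active, so *haxX* is transcribed.
So HaxX is produced and active.
Xylulose is present, so ZorC is inactive.
Activator HaxX is present, so *dulY* is transcribed.
→ *dulY* is ON in B.

B only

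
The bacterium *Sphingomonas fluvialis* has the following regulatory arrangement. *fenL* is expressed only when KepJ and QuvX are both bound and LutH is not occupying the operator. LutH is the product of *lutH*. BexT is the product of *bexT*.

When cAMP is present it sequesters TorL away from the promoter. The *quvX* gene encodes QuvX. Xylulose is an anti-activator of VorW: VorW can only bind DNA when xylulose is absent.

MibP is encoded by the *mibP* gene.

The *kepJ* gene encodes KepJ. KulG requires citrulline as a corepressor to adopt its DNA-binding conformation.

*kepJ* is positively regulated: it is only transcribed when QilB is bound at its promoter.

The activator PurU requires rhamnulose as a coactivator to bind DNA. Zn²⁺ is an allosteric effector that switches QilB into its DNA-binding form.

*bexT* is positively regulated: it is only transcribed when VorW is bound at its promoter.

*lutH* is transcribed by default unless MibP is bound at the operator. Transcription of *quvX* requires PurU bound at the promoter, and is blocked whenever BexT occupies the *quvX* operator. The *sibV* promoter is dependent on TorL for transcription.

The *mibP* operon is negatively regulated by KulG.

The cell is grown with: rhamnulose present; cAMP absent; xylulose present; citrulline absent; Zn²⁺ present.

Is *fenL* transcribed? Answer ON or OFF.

Zn²⁺ is present, so QilB is active.
No repressor is bound and QilB is active, so *kepJ* is transcribed.
So KepJ is produced and active.
Citrulline is absent, so KulG is inactive.
With no repressor bound, *mibP* is transcribed.
So MibP is produced and active.
With repressor MibP bound, *lutH* is not transcribed.
So LutH is not produced.
Xylulose is present, so VorW is inactive.
Required activator VorW is absent, so *bexT* is not transcribed.
So BexT is not produced.
Rhamnulose is present, so PurU is active.
No repressor is bound and PurU is active, so *quvX* is transcribed.
So QuvX is produced and active.
No repressor is bound and KepJ and QuvX are active, so *fenL* is transcribed.

ON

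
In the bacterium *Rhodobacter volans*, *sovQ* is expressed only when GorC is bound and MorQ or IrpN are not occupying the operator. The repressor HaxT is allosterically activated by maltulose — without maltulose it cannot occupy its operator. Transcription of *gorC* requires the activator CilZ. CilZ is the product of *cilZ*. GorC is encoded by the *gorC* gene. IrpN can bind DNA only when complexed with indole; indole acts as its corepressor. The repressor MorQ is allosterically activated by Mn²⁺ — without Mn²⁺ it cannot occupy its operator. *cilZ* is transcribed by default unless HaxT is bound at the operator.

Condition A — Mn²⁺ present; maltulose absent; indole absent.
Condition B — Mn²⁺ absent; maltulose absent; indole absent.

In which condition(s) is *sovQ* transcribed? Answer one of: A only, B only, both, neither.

Condition A:
Mn²⁺ is present, so MorQ is active.
Maltulose is absent, so HaxT is inactive.
With no repressor bound, *cilZ* is transcribed.
So CilZ is produced and active.
No repressor is bound and CilZ is active, so *gorC* is transcribed.
So GorC is produced and active.
Indole is absent, so IrpN is inactive.
With repressor MorQ bound, *sovQ* is not transcribed.
→ *sovQ* is OFF in A.
Condition B:
Mn²⁺ is absent, so MorQ is inactive.
Maltulose is absent, so HaxT is inactive.
With no repressor bound, *cilZ* is transcribed.
So CilZ is produced and active.
No repressor is bound and CilZ is active, so *gorC* is transcribed.
So GorC is produced and active.
Indole is absent, so IrpN is inactive.
No repressor is bound and GorC is active, so *sovQ* is transcribed.
→ *sovQ* is ON in B.

B only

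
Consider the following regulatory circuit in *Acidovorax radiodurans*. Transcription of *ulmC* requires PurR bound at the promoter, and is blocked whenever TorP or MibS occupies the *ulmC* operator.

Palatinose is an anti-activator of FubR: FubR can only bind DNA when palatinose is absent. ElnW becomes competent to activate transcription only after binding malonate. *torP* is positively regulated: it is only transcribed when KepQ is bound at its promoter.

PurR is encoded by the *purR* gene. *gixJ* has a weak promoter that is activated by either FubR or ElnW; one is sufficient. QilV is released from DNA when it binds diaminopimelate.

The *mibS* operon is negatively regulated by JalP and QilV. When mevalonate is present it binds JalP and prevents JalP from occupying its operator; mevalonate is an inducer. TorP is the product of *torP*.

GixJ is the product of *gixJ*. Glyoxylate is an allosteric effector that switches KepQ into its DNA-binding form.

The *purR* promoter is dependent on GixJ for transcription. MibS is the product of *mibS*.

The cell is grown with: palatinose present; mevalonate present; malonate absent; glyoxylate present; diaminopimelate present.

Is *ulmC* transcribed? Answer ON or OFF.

OFF

Glyoxylate is present, so KepQ is active.
No repressor is bound and KepQ is active, so *torP* is transcribed.
So TorP is produced and active.
Mevalonate is present, so JalP is inactive.
Diaminopimelate is present, so QilV is inactive.
With no repressor bound, *mibS* is transcribed.
So MibS is produced and active.
Palatinose is present, so FubR is inactive.
Malonate is absent, so ElnW is inactive.
No activator is available at the *gixJ* promoter, so *gixJ* is not transcribed.
So GixJ is not produced.
Required activator GixJ is absent, so *purR* is not transcribed.
So PurR is not produced.
With repressor TorP bound, *ulmC* is not transcribed.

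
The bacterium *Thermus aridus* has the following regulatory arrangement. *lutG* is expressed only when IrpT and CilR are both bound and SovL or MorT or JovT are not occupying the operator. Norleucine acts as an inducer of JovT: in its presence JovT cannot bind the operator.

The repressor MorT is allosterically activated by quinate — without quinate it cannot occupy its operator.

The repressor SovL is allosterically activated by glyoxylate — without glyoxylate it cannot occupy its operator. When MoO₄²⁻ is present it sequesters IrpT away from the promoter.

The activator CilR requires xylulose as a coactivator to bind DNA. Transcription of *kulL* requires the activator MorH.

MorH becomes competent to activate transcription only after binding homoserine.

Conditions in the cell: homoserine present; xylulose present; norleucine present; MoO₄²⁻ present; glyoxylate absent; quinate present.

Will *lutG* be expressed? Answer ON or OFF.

Glyoxylate is absent, so SovL is inactive.
MoO₄²⁻ is present, so IrpT is inactive.
Quinate is present, so MorT is active.
Xylulose is present, so CilR is active.
Norleucine is present, so JovT is inactive.
With repressor MorT bound, *lutG* is not transcribed.

OFF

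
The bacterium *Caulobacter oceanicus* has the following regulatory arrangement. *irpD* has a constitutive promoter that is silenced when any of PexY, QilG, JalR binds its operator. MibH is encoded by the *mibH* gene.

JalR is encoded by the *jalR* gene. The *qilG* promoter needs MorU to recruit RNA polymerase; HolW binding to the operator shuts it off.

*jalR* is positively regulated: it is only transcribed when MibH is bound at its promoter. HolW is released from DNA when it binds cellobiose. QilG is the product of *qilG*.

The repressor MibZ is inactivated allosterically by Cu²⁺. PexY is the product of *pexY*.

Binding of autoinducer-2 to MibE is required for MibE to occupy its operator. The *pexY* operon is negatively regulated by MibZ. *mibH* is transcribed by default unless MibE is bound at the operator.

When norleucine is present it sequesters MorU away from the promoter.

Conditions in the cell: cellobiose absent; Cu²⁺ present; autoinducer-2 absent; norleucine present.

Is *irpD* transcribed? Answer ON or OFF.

OFF

Cu²⁺ is present, so MibZ is inactive.
With no repressor bound, *pexY* is transcribed.
So PexY is produced and active.
Norleucine is present, so MorU is inactive.
Cellobiose is absent, so HolW is active.
With repressor HolW bound, *qilG* is not transcribed.
So QilG is not produced.
Autoinducer-2 is absent, so MibE is inactive.
With no repressor bound, *mibH* is transcribed.
So MibH is produced and active.
No repressor is bound and MibH is active, so *jalR* is transcribed.
So JalR is produced and active.
With repressor PexY bound, *irpD* is not transcribed.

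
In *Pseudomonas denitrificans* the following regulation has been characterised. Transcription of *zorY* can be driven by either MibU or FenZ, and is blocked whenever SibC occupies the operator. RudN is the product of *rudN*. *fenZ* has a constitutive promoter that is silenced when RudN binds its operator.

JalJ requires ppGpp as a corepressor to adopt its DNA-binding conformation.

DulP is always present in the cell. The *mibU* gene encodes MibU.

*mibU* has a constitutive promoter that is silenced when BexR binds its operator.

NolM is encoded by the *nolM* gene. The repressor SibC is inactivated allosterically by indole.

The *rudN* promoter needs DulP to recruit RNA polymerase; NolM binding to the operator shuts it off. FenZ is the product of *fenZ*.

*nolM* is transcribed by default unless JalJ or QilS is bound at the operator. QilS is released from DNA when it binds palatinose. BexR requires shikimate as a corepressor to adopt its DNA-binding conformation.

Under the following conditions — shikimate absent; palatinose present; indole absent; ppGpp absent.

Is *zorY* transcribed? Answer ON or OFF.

OFF

Shikimate is absent, so BexR is inactive.
With no repressor bound, *mibU* is transcribed.
So MibU is produced and active.
DulP is produced constitutively and is active.
ppGpp is absent, so JalJ is inactive.
Palatinose is present, so QilS is inactive.
With no repressor bound, *nolM* is transcribed.
So NolM is produced and active.
With repressor NolM bound, *rudN* is not transcribed.
So RudN is not produced.
With no repressor bound, *fenZ* is transcribed.
So FenZ is produced and active.
Indole is absent, so SibC is active.
With repressor SibC bound, *zorY* is not transcribed.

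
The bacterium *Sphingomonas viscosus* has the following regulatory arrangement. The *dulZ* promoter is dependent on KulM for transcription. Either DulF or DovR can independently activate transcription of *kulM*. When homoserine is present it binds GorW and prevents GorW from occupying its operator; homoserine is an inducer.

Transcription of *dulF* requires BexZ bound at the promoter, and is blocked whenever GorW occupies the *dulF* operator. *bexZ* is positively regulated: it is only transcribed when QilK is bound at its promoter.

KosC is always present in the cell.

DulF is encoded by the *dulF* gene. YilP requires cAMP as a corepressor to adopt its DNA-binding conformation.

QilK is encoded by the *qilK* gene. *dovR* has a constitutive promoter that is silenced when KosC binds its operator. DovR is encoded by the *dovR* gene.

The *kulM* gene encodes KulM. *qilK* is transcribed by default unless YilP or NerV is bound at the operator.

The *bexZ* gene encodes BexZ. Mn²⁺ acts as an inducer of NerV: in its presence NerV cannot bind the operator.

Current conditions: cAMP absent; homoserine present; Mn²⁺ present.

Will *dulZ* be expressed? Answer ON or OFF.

cAMP is absent, so YilP is inactive.
Mn²⁺ is present, so NerV is inactive.
With no repressor bound, *qilK* is transcribed.
So QilK is produced and active.
No repressor is bound and QilK is active, so *bexZ* is transcribed.
So BexZ is produced and active.
Homoserine is present, so GorW is inactive.
No repressor is bound and BexZ is active, so *dulF* is transcribed.
So DulF is produced and active.
KosC is produced constitutively and is active.
With repressor KosC bound, *dovR* is not transcribed.
So DovR is not produced.
Activator DulF is present, so *kulM* is transcribed.
So KulM is produced and active.
No repressor is bound and KulM is active, so *dulZ* is transcribed.

ON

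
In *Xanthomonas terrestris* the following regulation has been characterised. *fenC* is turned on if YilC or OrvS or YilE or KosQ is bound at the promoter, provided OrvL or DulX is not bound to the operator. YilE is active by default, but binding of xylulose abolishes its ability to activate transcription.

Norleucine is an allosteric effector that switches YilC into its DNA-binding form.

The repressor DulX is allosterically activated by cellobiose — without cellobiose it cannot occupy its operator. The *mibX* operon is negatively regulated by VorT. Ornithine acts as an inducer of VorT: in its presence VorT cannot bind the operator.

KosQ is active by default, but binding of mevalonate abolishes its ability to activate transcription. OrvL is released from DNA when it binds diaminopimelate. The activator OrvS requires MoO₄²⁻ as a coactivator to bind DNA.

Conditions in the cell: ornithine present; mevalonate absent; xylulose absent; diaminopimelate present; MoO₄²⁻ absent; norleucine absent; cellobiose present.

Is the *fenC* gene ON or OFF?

OFF

Norleucine is absent, so YilC is inactive.
Diaminopimelate is present, so OrvL is inactive.
Cellobiose is present, so DulX is active.
MoO₄²⁻ is absent, so OrvS is inactive.
Xylulose is absent, so YilE is active.
Mevalonate is absent, so KosQ is active.
With repressor DulX bound, *fenC* is not transcribed.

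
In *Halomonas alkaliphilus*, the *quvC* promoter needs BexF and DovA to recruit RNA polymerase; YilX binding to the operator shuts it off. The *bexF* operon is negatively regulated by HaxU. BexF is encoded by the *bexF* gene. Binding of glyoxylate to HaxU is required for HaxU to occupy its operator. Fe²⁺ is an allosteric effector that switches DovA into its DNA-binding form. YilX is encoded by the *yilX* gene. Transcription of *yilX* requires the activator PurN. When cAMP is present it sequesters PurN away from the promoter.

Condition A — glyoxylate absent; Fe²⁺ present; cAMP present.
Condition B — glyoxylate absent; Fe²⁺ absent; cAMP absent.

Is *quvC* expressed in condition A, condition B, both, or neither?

Condition A:
Glyoxylate is absent, so HaxU is inactive.
With no repressor bound, *bexF* is transcribed.
So BexF is produced and active.
Fe²⁺ is present, so DovA is active.
cAMP is present, so PurN is inactive.
Required activator PurN is absent, so *yilX* is not transcribed.
So YilX is not produced.
No repressor is bound and BexF and DovA are active, so *quvC* is transcribed.
→ *quvC* is ON in A.
Condition B:
Glyoxylate is absent, so HaxU is inactive.
With no repressor bound, *bexF* is transcribed.
So BexF is produced and active.
Fe²⁺ is absent, so DovA is inactive.
cAMP is absent, so PurN is active.
No repressor is bound and PurN is active, so *yilX* is transcribed.
So YilX is produced and active.
With repressor YilX bound, *quvC* is not transcribed.
→ *quvC* is OFF in B.

A only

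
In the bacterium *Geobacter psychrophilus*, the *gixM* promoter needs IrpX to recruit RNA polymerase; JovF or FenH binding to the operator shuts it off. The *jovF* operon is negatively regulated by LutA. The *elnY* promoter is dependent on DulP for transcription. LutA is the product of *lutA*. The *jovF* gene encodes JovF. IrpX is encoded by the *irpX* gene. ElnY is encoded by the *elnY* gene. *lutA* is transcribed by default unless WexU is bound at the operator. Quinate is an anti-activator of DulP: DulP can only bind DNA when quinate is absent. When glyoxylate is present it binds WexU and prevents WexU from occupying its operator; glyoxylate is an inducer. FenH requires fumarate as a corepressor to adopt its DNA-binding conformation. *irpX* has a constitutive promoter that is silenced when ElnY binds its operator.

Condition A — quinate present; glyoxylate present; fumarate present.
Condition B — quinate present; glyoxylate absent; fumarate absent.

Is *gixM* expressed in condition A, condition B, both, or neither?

Condition A:
Quinate is present, so DulP is inactive.
Required activator DulP is absent, so *elnY* is not transcribed.
So ElnY is not produced.
With no repressor bound, *irpX* is transcribed.
So IrpX is produced and active.
Glyoxylate is present, so WexU is inactive.
With no repressor bound, *lutA* is transcribed.
So LutA is produced and active.
With repressor LutA bound, *jovF* is not transcribed.
So JovF is not produced.
Fumarate is present, so FenH is active.
With repressor FenH bound, *gixM* is not transcribed.
→ *gixM* is OFF in A.
Condition B:
Quinate is present, so DulP is inactive.
Required activator DulP is absent, so *elnY* is not transcribed.
So ElnY is not produced.
With no repressor bound, *irpX* is transcribed.
So IrpX is produced and active.
Glyoxylate is absent, so WexU is active.
With repressor WexU bound, *lutA* is not transcribed.
So LutA is not produced.
With no repressor bound, *jovF* is transcribed.
So JovF is produced and active.
Fumarate is absent, so FenH is inactive.
With repressor JovF bound, *gixM* is not transcribed.
→ *gixM* is OFF in B.

neither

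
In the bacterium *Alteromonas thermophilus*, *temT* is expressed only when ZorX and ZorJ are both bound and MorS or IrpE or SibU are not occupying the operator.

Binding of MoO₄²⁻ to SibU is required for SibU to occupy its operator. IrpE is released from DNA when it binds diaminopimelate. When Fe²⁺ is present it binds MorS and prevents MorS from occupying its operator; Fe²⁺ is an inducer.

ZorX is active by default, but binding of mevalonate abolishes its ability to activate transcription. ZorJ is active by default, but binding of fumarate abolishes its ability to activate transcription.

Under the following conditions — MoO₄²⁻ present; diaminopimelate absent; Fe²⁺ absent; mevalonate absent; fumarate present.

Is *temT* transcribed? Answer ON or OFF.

Fe²⁺ is absent, so MorS is active.
Mevalonate is absent, so ZorX is active.
Fumarate is present, so ZorJ is inactive.
Diaminopimelate is absent, so IrpE is active.
MoO₄²⁻ is present, so SibU is active.
With repressor MorS bound, *temT* is not transcribed.

OFF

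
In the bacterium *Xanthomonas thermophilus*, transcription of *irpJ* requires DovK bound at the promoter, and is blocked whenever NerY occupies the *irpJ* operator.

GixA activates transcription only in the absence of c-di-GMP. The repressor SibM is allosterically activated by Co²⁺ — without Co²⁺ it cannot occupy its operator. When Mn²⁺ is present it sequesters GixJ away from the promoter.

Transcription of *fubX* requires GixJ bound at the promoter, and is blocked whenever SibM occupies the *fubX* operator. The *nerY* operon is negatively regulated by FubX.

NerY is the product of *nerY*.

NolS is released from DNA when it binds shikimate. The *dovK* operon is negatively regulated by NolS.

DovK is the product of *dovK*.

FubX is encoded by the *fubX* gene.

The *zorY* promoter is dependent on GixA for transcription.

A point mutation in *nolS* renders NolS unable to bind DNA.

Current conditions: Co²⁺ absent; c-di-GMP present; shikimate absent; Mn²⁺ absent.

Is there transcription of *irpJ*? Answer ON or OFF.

NolS is non-functional in this strain, so it has no effect.
With no repressor bound, *dovK* is transcribed.
So DovK is produced and active.
Co²⁺ is absent, so SibM is inactive.
Mn²⁺ is absent, so GixJ is active.
No repressor is bound and GixJ is active, so *fubX* is transcribed.
So FubX is produced and active.
With repressor FubX bound, *nerY* is not transcribed.
So NerY is not produced.
No repressor is bound and DovK is active, so *irpJ* is transcribed.

ON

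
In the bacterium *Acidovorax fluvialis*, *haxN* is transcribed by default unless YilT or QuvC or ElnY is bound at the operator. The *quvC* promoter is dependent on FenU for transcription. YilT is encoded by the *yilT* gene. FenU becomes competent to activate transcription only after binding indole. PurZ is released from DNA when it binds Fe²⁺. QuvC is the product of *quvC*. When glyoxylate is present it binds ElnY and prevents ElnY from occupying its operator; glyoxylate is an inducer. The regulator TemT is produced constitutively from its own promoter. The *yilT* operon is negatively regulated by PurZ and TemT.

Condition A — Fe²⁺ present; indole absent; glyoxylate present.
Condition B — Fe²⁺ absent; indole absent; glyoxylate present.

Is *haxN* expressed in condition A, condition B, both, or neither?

Condition A:
Fe²⁺ is present, so PurZ is inactive.
TemT is produced constitutively and is active.
With repressor TemT bound, *yilT* is not transcribed.
So YilT is not produced.
Indole is absent, so FenU is inactive.
Required activator FenU is absent, so *quvC* is not transcribed.
So QuvC is not produced.
Glyoxylate is present, so ElnY is inactive.
With no repressor bound, *haxN* is transcribed.
→ *haxN* is ON in A.
Condition B:
Fe²⁺ is absent, so PurZ is active.
TemT is produced constitutively and is active.
With repressor PurZ bound, *yilT* is not transcribed.
So YilT is not produced.
Indole is absent, so FenU is inactive.
Required activator FenU is absent, so *quvC* is not transcribed.
So QuvC is not produced.
Glyoxylate is present, so ElnY is inactive.
With no repressor bound, *haxN* is transcribed.
→ *haxN* is ON in B.

both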